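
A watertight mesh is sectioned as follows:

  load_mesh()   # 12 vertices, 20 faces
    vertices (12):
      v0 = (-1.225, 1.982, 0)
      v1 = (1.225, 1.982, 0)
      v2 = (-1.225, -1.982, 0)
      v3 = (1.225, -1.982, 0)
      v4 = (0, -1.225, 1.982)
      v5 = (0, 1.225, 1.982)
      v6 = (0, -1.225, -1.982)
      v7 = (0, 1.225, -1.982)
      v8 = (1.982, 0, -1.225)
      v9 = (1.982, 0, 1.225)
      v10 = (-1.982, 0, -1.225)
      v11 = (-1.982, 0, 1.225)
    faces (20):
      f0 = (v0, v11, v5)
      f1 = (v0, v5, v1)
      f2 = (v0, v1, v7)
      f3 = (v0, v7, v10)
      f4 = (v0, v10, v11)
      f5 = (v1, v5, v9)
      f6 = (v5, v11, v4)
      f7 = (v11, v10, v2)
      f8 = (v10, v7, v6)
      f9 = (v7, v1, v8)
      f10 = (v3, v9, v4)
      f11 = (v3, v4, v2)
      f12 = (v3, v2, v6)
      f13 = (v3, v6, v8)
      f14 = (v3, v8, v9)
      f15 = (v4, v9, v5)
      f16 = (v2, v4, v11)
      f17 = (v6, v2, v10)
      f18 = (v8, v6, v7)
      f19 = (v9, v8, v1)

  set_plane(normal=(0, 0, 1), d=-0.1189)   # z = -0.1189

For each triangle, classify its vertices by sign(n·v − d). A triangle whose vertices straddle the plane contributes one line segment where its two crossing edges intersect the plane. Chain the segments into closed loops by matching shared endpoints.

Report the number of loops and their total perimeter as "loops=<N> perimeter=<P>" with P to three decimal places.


Straddling triangles (10 of 20):
  (v0,v1,v7) [++-] → (1.15151, 1.93659, -0.1189)–(-1.15151, 1.93659, -0.1189)  len=2.3030
  (v0,v7,v10) [+--] → (-1.15151, 1.93659, -0.1189)–(-1.29848, 1.78962, -0.1189)  len=0.2078
  (v0,v10,v11) [+-+] → (-1.29848, 1.78962, -0.1189)–(-1.982, 0, -0.1189)  len=1.9157
  (v11,v10,v2) [+-+] → (-1.982, 0, -0.1189)–(-1.29848, -1.78962, -0.1189)  len=1.9157
  (v7,v1,v8) [-+-] → (1.15151, 1.93659, -0.1189)–(1.29848, 1.78962, -0.1189)  len=0.2078
  (v3,v2,v6) [++-] → (-1.15151, -1.93659, -0.1189)–(1.15151, -1.93659, -0.1189)  len=2.3030
  (v3,v6,v8) [+--] → (1.15151, -1.93659, -0.1189)–(1.29848, -1.78962, -0.1189)  len=0.2078
  (v3,v8,v9) [+-+] → (1.29848, -1.78962, -0.1189)–(1.982, 0, -0.1189)  len=1.9157
  (v6,v2,v10) [-+-] → (-1.15151, -1.93659, -0.1189)–(-1.29848, -1.78962, -0.1189)  len=0.2078
  (v9,v8,v1) [+-+] → (1.982, 0, -0.1189)–(1.29848, 1.78962, -0.1189)  len=1.9157

Chained into 1 loop(s):
  loop 1: 10 segments, perimeter = 13.1003
Total perimeter = 13.100

loops=1 perimeter=13.100


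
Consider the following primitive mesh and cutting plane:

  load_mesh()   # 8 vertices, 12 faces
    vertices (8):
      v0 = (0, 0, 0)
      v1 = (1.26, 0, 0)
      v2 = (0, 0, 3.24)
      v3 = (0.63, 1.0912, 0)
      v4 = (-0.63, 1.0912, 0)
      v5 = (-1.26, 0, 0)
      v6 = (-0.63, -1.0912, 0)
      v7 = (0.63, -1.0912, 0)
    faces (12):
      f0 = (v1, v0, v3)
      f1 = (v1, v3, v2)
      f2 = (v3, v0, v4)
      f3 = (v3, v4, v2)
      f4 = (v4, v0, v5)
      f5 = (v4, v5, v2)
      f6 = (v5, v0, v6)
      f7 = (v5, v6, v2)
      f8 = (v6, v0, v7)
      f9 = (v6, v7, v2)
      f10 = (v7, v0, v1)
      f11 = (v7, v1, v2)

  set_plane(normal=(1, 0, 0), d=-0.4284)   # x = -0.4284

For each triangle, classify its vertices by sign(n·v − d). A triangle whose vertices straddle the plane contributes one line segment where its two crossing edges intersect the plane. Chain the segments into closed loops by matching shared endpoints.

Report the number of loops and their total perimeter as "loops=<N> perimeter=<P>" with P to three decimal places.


Straddling triangles (8 of 12):
  (v3,v0,v4) [++-] → (-0.4284, 0.742016, 0)–(-0.4284, 1.0912, 0)  len=0.3492
  (v3,v4,v2) [+-+] → (-0.4284, 1.0912, 0)–(-0.4284, 0.742016, 1.0368)  len=1.0940
  (v4,v0,v5) [-+-] → (-0.4284, 0.742016, 0)–(-0.4284, 0, 0)  len=0.7420
  (v4,v5,v2) [--+] → (-0.4284, 0, 2.1384)–(-0.4284, 0.742016, 1.0368)  len=1.3282
  (v5,v0,v6) [-+-] → (-0.4284, 0, 0)–(-0.4284, -0.742016, 0)  len=0.7420
  (v5,v6,v2) [--+] → (-0.4284, -0.742016, 1.0368)–(-0.4284, 0, 2.1384)  len=1.3282
  (v6,v0,v7) [-++] → (-0.4284, -0.742016, 0)–(-0.4284, -1.0912, 0)  len=0.3492
  (v6,v7,v2) [-++] → (-0.4284, -1.0912, 0)–(-0.4284, -0.742016, 1.0368)  len=1.0940

Chained into 1 loop(s):
  loop 1: 8 segments, perimeter = 7.0268
Total perimeter = 7.027

loops=1 perimeter=7.027


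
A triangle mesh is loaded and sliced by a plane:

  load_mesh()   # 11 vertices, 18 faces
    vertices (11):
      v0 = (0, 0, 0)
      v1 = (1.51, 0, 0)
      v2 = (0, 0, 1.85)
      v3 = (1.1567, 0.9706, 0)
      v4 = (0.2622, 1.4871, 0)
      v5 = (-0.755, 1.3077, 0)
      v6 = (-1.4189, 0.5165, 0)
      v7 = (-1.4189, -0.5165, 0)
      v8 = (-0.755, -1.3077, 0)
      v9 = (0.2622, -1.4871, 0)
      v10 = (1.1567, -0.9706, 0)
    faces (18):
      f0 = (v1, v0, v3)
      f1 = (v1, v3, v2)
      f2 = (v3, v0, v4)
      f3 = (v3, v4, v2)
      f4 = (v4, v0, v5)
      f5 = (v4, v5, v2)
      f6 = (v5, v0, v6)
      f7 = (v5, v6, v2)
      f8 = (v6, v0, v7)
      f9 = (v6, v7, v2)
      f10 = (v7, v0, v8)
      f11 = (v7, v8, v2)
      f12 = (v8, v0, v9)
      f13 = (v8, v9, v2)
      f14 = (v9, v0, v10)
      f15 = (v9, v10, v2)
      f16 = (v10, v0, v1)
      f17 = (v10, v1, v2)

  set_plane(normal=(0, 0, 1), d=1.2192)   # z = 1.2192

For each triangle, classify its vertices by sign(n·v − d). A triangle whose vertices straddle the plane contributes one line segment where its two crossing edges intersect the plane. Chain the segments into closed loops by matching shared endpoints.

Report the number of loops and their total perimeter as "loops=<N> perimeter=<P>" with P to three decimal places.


loops=1 perimeter=3.170

Straddling triangles (9 of 18):
  (v1,v3,v2) [--+] → (0.394403, 0.330948, 1.2192)–(0.514869, 0, 1.2192)  len=0.3522
  (v3,v4,v2) [--+] → (0.0894031, 0.507061, 1.2192)–(0.394403, 0.330948, 1.2192)  len=0.3522
  (v4,v5,v2) [--+] → (-0.257435, 0.44589, 1.2192)–(0.0894031, 0.507061, 1.2192)  len=0.3522
  (v5,v6,v2) [--+] → (-0.483807, 0.176113, 1.2192)–(-0.257435, 0.44589, 1.2192)  len=0.3522
  (v6,v7,v2) [--+] → (-0.483807, -0.176113, 1.2192)–(-0.483807, 0.176113, 1.2192)  len=0.3522
  (v7,v8,v2) [--+] → (-0.257435, -0.44589, 1.2192)–(-0.483807, -0.176113, 1.2192)  len=0.3522
  (v8,v9,v2) [--+] → (0.0894031, -0.507061, 1.2192)–(-0.257435, -0.44589, 1.2192)  len=0.3522
  (v9,v10,v2) [--+] → (0.394403, -0.330948, 1.2192)–(0.0894031, -0.507061, 1.2192)  len=0.3522
  (v10,v1,v2) [--+] → (0.514869, 0, 1.2192)–(0.394403, -0.330948, 1.2192)  len=0.3522

Chained into 1 loop(s):
  loop 1: 9 segments, perimeter = 3.1697
Total perimeter = 3.170


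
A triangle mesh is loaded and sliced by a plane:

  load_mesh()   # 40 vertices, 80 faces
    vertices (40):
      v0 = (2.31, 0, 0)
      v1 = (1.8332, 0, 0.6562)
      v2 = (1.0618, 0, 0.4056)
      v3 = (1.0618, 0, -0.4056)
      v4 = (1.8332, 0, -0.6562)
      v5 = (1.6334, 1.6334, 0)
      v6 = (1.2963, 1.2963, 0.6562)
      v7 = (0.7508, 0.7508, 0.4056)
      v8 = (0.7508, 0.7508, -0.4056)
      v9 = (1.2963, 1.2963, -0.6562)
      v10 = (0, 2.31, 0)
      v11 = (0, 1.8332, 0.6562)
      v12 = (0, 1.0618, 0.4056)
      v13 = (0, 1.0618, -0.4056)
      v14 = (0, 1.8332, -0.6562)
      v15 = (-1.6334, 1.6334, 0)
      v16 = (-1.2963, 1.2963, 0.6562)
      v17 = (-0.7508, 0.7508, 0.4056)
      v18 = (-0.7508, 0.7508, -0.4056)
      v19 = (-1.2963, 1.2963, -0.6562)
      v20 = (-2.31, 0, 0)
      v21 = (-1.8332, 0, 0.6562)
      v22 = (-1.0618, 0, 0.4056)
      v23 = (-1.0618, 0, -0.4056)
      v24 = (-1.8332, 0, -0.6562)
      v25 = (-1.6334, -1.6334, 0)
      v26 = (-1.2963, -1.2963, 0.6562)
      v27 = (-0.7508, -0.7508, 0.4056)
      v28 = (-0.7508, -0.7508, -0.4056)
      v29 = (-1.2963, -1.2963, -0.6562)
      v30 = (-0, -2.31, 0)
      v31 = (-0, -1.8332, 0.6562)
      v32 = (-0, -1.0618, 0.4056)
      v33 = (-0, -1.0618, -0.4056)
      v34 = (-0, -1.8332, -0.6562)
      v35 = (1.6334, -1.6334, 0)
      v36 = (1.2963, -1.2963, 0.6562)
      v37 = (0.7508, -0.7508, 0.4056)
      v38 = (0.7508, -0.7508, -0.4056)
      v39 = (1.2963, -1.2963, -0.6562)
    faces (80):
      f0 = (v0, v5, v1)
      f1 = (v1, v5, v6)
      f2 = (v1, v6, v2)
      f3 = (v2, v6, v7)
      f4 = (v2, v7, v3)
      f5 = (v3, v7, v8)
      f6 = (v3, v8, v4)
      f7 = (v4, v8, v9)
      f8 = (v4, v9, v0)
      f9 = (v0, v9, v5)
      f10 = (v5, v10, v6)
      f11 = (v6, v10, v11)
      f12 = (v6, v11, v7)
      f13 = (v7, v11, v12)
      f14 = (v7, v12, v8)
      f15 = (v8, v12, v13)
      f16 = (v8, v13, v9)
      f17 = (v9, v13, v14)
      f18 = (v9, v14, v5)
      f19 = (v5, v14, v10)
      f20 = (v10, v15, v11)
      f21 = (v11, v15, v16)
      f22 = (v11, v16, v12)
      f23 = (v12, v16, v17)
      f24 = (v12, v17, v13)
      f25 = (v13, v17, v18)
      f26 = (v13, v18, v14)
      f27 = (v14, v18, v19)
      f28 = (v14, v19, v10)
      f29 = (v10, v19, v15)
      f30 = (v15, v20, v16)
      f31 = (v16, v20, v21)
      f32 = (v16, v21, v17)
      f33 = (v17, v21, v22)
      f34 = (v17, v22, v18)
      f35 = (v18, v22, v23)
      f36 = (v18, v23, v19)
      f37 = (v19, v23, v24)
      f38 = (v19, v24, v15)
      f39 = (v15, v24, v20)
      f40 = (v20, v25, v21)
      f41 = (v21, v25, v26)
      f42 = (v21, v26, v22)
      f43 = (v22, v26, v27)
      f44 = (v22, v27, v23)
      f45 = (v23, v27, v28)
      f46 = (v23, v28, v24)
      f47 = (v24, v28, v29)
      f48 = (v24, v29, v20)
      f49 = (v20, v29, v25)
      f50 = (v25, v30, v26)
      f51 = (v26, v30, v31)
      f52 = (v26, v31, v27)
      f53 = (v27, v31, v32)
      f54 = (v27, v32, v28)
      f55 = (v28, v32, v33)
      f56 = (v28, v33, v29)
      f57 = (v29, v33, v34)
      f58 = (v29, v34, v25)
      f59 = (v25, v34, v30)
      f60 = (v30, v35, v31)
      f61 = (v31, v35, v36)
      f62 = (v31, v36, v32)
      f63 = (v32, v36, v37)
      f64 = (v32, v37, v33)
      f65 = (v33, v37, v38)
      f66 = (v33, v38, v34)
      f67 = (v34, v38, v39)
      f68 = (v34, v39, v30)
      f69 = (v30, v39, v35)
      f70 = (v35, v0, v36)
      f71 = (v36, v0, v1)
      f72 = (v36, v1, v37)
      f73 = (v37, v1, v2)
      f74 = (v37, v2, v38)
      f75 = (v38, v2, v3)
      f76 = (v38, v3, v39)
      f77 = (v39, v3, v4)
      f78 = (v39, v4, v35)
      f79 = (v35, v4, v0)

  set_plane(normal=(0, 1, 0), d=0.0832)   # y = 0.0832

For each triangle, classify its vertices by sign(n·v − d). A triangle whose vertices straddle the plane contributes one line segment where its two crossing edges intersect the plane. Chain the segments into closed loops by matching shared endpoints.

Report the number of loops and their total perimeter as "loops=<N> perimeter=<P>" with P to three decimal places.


Straddling triangles (20 of 80):
  (v0,v5,v1) [-+-] → (2.27554, 0.0832, 0)–(1.82302, 0.0832, 0.622775)  len=0.7698
  (v1,v5,v6) [-++] → (1.82302, 0.0832, 0.622775)–(1.79874, 0.0832, 0.6562)  len=0.0413
  (v1,v6,v2) [-+-] → (1.79874, 0.0832, 0.6562)–(1.07685, 0.0832, 0.421684)  len=0.7590
  (v2,v6,v7) [-++] → (1.07685, 0.0832, 0.421684)–(1.02734, 0.0832, 0.4056)  len=0.0521
  (v2,v7,v3) [-+-] → (1.02734, 0.0832, 0.4056)–(1.02734, 0.0832, -0.315707)  len=0.7213
  (v3,v7,v8) [-++] → (1.02734, 0.0832, -0.315707)–(1.02734, 0.0832, -0.4056)  len=0.0899
  (v3,v8,v4) [-+-] → (1.02734, 0.0832, -0.4056)–(1.71325, 0.0832, -0.62843)  len=0.7212
  (v4,v8,v9) [-++] → (1.71325, 0.0832, -0.62843)–(1.79874, 0.0832, -0.6562)  len=0.0899
  (v4,v9,v0) [-+-] → (1.79874, 0.0832, -0.6562)–(2.24494, 0.0832, -0.0421167)  len=0.7591
  (v0,v9,v5) [-++] → (2.24494, 0.0832, -0.0421167)–(2.27554, 0.0832, 0)  len=0.0521
  (v15,v20,v16) [+-+] → (-2.27554, 0.0832, 0)–(-2.24494, 0.0832, 0.0421167)  len=0.0521
  (v16,v20,v21) [+--] → (-2.24494, 0.0832, 0.0421167)–(-1.79874, 0.0832, 0.6562)  len=0.7591
  (v16,v21,v17) [+-+] → (-1.79874, 0.0832, 0.6562)–(-1.71325, 0.0832, 0.62843)  len=0.0899
  (v17,v21,v22) [+--] → (-1.71325, 0.0832, 0.62843)–(-1.02734, 0.0832, 0.4056)  len=0.7212
  (v17,v22,v18) [+-+] → (-1.02734, 0.0832, 0.4056)–(-1.02734, 0.0832, 0.315707)  len=0.0899
  (v18,v22,v23) [+--] → (-1.02734, 0.0832, 0.315707)–(-1.02734, 0.0832, -0.4056)  len=0.7213
  (v18,v23,v19) [+-+] → (-1.02734, 0.0832, -0.4056)–(-1.07685, 0.0832, -0.421684)  len=0.0521
  (v19,v23,v24) [+--] → (-1.07685, 0.0832, -0.421684)–(-1.79874, 0.0832, -0.6562)  len=0.7590
  (v19,v24,v15) [+-+] → (-1.79874, 0.0832, -0.6562)–(-1.82302, 0.0832, -0.622775)  len=0.0413
  (v15,v24,v20) [+--] → (-1.82302, 0.0832, -0.622775)–(-2.27554, 0.0832, 0)  len=0.7698

Chained into 2 loop(s):
  loop 1: 10 segments, perimeter = 4.0556
  loop 2: 10 segments, perimeter = 4.0556
Total perimeter = 8.111

loops=2 perimeter=8.111


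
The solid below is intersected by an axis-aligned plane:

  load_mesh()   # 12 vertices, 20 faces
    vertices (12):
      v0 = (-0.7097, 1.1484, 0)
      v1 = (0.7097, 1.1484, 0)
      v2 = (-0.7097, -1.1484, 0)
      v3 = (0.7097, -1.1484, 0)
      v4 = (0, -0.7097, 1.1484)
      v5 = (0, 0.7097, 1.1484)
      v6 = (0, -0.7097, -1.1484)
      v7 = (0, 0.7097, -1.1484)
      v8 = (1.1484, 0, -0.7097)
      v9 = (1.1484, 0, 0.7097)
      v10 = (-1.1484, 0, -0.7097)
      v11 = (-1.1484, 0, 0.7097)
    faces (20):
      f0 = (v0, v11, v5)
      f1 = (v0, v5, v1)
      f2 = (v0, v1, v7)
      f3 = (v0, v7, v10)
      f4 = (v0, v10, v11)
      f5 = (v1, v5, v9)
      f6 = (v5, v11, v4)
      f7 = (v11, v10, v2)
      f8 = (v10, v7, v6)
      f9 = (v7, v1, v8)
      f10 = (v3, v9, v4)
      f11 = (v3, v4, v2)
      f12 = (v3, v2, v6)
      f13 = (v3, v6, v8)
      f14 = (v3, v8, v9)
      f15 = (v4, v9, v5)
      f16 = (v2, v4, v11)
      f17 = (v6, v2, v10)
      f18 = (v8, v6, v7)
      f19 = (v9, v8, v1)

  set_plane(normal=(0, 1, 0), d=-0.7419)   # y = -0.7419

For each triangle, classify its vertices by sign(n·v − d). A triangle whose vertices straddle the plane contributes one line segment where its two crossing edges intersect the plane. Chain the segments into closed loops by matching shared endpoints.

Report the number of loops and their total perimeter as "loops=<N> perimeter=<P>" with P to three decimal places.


loops=1 perimeter=5.812

Straddling triangles (8 of 20):
  (v11,v10,v2) [++-] → (-0.864987, -0.7419, -0.251213)–(-0.864987, -0.7419, 0.251213)  len=0.5024
  (v3,v9,v4) [-++] → (0.864987, -0.7419, 0.251213)–(0.052091, -0.7419, 1.06411)  len=1.1496
  (v3,v4,v2) [-+-] → (0.052091, -0.7419, 1.06411)–(-0.052091, -0.7419, 1.06411)  len=0.1042
  (v3,v2,v6) [--+] → (-0.052091, -0.7419, -1.06411)–(0.052091, -0.7419, -1.06411)  len=0.1042
  (v3,v6,v8) [-++] → (0.052091, -0.7419, -1.06411)–(0.864987, -0.7419, -0.251213)  len=1.1496
  (v3,v8,v9) [-++] → (0.864987, -0.7419, -0.251213)–(0.864987, -0.7419, 0.251213)  len=0.5024
  (v2,v4,v11) [-++] → (-0.052091, -0.7419, 1.06411)–(-0.864987, -0.7419, 0.251213)  len=1.1496
  (v6,v2,v10) [+-+] → (-0.052091, -0.7419, -1.06411)–(-0.864987, -0.7419, -0.251213)  len=1.1496

Chained into 1 loop(s):
  loop 1: 8 segments, perimeter = 5.8117
Total perimeter = 5.812


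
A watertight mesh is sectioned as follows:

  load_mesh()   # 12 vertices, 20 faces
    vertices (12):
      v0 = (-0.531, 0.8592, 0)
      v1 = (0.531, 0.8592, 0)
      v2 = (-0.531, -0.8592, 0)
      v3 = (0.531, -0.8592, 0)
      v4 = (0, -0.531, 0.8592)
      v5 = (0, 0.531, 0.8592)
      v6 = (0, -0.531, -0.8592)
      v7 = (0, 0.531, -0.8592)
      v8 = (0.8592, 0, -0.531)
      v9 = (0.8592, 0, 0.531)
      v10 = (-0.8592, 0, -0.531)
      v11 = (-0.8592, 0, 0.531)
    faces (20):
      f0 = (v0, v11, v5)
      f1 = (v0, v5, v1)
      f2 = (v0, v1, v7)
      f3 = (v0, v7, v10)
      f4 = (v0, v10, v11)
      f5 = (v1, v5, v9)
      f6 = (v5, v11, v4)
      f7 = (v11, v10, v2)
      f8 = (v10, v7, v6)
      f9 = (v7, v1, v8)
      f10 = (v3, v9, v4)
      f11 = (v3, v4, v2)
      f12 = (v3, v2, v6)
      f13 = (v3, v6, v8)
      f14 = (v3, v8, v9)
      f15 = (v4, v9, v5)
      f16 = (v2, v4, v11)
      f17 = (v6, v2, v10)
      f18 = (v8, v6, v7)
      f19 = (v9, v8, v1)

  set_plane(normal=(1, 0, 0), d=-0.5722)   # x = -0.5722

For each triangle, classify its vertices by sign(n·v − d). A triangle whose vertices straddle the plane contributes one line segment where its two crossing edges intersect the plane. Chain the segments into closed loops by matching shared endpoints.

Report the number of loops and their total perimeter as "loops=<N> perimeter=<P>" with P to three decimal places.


loops=1 perimeter=4.223

Straddling triangles (8 of 20):
  (v0,v11,v5) [+-+] → (-0.5722, 0.751342, 0.0666581)–(-0.5722, 0.177371, 0.640629)  len=0.8117
  (v0,v7,v10) [++-] → (-0.5722, 0.177371, -0.640629)–(-0.5722, 0.751342, -0.0666581)  len=0.8117
  (v0,v10,v11) [+--] → (-0.5722, 0.751342, -0.0666581)–(-0.5722, 0.751342, 0.0666581)  len=0.1333
  (v5,v11,v4) [+-+] → (-0.5722, 0.177371, 0.640629)–(-0.5722, -0.177371, 0.640629)  len=0.3547
  (v11,v10,v2) [--+] → (-0.5722, -0.751342, -0.0666581)–(-0.5722, -0.751342, 0.0666581)  len=0.1333
  (v10,v7,v6) [-++] → (-0.5722, 0.177371, -0.640629)–(-0.5722, -0.177371, -0.640629)  len=0.3547
  (v2,v4,v11) [++-] → (-0.5722, -0.177371, 0.640629)–(-0.5722, -0.751342, 0.0666581)  len=0.8117
  (v6,v2,v10) [++-] → (-0.5722, -0.751342, -0.0666581)–(-0.5722, -0.177371, -0.640629)  len=0.8117

Chained into 1 loop(s):
  loop 1: 8 segments, perimeter = 4.2230
Total perimeter = 4.223


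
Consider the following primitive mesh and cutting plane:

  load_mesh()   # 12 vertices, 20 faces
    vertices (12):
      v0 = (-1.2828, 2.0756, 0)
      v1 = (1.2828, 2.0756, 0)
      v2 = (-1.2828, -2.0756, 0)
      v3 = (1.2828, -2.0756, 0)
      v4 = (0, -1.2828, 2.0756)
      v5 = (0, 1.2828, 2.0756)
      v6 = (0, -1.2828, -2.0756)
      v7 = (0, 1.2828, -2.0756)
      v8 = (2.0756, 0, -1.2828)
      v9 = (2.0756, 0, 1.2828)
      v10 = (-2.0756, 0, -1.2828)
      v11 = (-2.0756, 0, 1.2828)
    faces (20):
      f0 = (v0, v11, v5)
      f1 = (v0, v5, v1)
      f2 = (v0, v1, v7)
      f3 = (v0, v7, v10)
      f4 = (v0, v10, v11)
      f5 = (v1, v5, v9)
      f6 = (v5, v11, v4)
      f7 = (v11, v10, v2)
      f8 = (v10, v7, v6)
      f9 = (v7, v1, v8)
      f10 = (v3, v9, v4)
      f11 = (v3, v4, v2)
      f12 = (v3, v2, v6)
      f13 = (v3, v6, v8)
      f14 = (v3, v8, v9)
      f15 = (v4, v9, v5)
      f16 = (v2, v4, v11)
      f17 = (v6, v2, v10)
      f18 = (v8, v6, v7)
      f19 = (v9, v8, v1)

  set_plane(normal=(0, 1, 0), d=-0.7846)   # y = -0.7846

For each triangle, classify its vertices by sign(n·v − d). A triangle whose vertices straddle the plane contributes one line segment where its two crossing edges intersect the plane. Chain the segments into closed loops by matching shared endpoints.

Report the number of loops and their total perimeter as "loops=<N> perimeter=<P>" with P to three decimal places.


Straddling triangles (10 of 20):
  (v5,v11,v4) [++-] → (-0.806099, -0.7846, 1.7677)–(0, -0.7846, 2.0756)  len=0.8629
  (v11,v10,v2) [++-] → (-1.77591, -0.7846, -0.797887)–(-1.77591, -0.7846, 0.797887)  len=1.5958
  (v10,v7,v6) [++-] → (0, -0.7846, -2.0756)–(-0.806099, -0.7846, -1.7677)  len=0.8629
  (v3,v9,v4) [-+-] → (1.77591, -0.7846, 0.797887)–(0.806099, -0.7846, 1.7677)  len=1.3715
  (v3,v6,v8) [--+] → (0.806099, -0.7846, -1.7677)–(1.77591, -0.7846, -0.797887)  len=1.3715
  (v3,v8,v9) [-++] → (1.77591, -0.7846, -0.797887)–(1.77591, -0.7846, 0.797887)  len=1.5958
  (v4,v9,v5) [-++] → (0.806099, -0.7846, 1.7677)–(0, -0.7846, 2.0756)  len=0.8629
  (v2,v4,v11) [--+] → (-0.806099, -0.7846, 1.7677)–(-1.77591, -0.7846, 0.797887)  len=1.3715
  (v6,v2,v10) [--+] → (-1.77591, -0.7846, -0.797887)–(-0.806099, -0.7846, -1.7677)  len=1.3715
  (v8,v6,v7) [+-+] → (0.806099, -0.7846, -1.7677)–(0, -0.7846, -2.0756)  len=0.8629

Chained into 1 loop(s):
  loop 1: 10 segments, perimeter = 12.1292
Total perimeter = 12.129

loops=1 perimeter=12.129


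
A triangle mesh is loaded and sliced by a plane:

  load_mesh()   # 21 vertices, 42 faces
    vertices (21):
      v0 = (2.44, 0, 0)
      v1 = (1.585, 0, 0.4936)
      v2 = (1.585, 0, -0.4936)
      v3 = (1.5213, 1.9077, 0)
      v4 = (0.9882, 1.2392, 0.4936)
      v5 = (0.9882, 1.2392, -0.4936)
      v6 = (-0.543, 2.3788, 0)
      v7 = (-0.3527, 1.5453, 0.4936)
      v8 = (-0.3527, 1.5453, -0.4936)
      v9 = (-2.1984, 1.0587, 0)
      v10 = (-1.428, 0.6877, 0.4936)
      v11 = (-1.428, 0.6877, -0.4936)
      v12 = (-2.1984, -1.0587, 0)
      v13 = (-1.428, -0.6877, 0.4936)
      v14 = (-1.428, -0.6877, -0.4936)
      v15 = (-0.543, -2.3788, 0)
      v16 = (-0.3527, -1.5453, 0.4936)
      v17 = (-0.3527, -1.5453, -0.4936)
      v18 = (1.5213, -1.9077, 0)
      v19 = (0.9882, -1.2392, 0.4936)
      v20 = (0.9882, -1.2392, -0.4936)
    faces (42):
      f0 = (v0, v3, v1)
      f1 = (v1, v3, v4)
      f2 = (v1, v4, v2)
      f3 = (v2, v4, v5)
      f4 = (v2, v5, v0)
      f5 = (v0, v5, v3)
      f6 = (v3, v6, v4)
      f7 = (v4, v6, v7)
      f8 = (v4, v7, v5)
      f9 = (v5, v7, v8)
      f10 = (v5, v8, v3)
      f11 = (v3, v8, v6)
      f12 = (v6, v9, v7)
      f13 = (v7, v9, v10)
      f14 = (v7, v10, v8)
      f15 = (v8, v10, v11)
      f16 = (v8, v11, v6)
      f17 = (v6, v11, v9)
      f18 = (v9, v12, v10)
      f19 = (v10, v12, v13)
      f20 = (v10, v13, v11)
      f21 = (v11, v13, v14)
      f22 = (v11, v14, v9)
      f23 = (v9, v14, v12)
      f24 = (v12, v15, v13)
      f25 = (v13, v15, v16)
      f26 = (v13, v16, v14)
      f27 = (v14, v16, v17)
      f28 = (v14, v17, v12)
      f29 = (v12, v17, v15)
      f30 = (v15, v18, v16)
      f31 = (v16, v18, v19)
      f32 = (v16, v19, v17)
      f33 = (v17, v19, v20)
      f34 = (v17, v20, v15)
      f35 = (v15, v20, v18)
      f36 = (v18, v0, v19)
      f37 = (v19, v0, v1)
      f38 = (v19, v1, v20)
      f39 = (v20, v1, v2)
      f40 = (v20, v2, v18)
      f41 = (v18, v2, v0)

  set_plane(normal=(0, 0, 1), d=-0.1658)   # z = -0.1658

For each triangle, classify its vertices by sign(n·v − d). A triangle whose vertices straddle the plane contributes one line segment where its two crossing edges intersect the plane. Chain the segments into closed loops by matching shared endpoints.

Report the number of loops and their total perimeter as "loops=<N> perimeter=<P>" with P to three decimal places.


Straddling triangles (28 of 42):
  (v1,v4,v2) [++-] → (1.38683, 0.411477, -0.1658)–(1.585, 0, -0.1658)  len=0.4567
  (v2,v4,v5) [-+-] → (1.38683, 0.411477, -0.1658)–(0.9882, 1.2392, -0.1658)  len=0.9187
  (v2,v5,v0) [--+] → (1.95234, 0.416247, -0.1658)–(2.15281, 0, -0.1658)  len=0.4620
  (v0,v5,v3) [+-+] → (1.95234, 0.416247, -0.1658)–(1.34223, 1.68315, -0.1658)  len=1.4062
  (v4,v7,v5) [++-] → (0.542954, 1.34084, -0.1658)–(0.9882, 1.2392, -0.1658)  len=0.4567
  (v5,v7,v8) [-+-] → (0.542954, 1.34084, -0.1658)–(-0.3527, 1.5453, -0.1658)  len=0.9187
  (v5,v8,v3) [--+] → (0.891824, 1.78597, -0.1658)–(1.34223, 1.68315, -0.1658)  len=0.4620
  (v3,v8,v6) [+-+] → (0.891824, 1.78597, -0.1658)–(-0.479078, 2.09883, -0.1658)  len=1.4061
  (v7,v10,v8) [++-] → (-0.709754, 1.26053, -0.1658)–(-0.3527, 1.5453, -0.1658)  len=0.4567
  (v8,v10,v11) [-+-] → (-0.709754, 1.26053, -0.1658)–(-1.428, 0.6877, -0.1658)  len=0.9187
  (v8,v11,v6) [--+] → (-0.840271, 1.81076, -0.1658)–(-0.479078, 2.09883, -0.1658)  len=0.4620
  (v6,v11,v9) [+-+] → (-0.840271, 1.81076, -0.1658)–(-1.93962, 0.934081, -0.1658)  len=1.4061
  (v10,v13,v11) [++-] → (-1.428, 0.230998, -0.1658)–(-1.428, 0.6877, -0.1658)  len=0.4567
  (v11,v13,v14) [-+-] → (-1.428, 0.230998, -0.1658)–(-1.428, -0.6877, -0.1658)  len=0.9187
  (v11,v14,v9) [--+] → (-1.93962, 0.472085, -0.1658)–(-1.93962, 0.934081, -0.1658)  len=0.4620
  (v9,v14,v12) [+-+] → (-1.93962, 0.472085, -0.1658)–(-1.93962, -0.934081, -0.1658)  len=1.4062
  (v13,v16,v14) [++-] → (-1.07095, -0.972466, -0.1658)–(-1.428, -0.6877, -0.1658)  len=0.4567
  (v14,v16,v17) [-+-] → (-1.07095, -0.972466, -0.1658)–(-0.3527, -1.5453, -0.1658)  len=0.9187
  (v14,v17,v12) [--+] → (-1.57843, -1.22215, -0.1658)–(-1.93962, -0.934081, -0.1658)  len=0.4620
  (v12,v17,v15) [+-+] → (-1.57843, -1.22215, -0.1658)–(-0.479078, -2.09883, -0.1658)  len=1.4061
  (v16,v19,v17) [++-] → (0.0925462, -1.44366, -0.1658)–(-0.3527, -1.5453, -0.1658)  len=0.4567
  (v17,v19,v20) [-+-] → (0.0925462, -1.44366, -0.1658)–(0.9882, -1.2392, -0.1658)  len=0.9187
  (v17,v20,v15) [--+] → (-0.0286707, -1.99601, -0.1658)–(-0.479078, -2.09883, -0.1658)  len=0.4620
  (v15,v20,v18) [+-+] → (-0.0286707, -1.99601, -0.1658)–(1.34223, -1.68315, -0.1658)  len=1.4061
  (v19,v1,v20) [++-] → (1.18637, -0.827723, -0.1658)–(0.9882, -1.2392, -0.1658)  len=0.4567
  (v20,v1,v2) [-+-] → (1.18637, -0.827723, -0.1658)–(1.585, 0, -0.1658)  len=0.9187
  (v20,v2,v18) [--+] → (1.5427, -1.2669, -0.1658)–(1.34223, -1.68315, -0.1658)  len=0.4620
  (v18,v2,v0) [+-+] → (1.5427, -1.2669, -0.1658)–(2.15281, 0, -0.1658)  len=1.4062

Chained into 2 loop(s):
  loop 1: 14 segments, perimeter = 9.6279
  loop 2: 14 segments, perimeter = 13.0770
Total perimeter = 22.705

loops=2 perimeter=22.705


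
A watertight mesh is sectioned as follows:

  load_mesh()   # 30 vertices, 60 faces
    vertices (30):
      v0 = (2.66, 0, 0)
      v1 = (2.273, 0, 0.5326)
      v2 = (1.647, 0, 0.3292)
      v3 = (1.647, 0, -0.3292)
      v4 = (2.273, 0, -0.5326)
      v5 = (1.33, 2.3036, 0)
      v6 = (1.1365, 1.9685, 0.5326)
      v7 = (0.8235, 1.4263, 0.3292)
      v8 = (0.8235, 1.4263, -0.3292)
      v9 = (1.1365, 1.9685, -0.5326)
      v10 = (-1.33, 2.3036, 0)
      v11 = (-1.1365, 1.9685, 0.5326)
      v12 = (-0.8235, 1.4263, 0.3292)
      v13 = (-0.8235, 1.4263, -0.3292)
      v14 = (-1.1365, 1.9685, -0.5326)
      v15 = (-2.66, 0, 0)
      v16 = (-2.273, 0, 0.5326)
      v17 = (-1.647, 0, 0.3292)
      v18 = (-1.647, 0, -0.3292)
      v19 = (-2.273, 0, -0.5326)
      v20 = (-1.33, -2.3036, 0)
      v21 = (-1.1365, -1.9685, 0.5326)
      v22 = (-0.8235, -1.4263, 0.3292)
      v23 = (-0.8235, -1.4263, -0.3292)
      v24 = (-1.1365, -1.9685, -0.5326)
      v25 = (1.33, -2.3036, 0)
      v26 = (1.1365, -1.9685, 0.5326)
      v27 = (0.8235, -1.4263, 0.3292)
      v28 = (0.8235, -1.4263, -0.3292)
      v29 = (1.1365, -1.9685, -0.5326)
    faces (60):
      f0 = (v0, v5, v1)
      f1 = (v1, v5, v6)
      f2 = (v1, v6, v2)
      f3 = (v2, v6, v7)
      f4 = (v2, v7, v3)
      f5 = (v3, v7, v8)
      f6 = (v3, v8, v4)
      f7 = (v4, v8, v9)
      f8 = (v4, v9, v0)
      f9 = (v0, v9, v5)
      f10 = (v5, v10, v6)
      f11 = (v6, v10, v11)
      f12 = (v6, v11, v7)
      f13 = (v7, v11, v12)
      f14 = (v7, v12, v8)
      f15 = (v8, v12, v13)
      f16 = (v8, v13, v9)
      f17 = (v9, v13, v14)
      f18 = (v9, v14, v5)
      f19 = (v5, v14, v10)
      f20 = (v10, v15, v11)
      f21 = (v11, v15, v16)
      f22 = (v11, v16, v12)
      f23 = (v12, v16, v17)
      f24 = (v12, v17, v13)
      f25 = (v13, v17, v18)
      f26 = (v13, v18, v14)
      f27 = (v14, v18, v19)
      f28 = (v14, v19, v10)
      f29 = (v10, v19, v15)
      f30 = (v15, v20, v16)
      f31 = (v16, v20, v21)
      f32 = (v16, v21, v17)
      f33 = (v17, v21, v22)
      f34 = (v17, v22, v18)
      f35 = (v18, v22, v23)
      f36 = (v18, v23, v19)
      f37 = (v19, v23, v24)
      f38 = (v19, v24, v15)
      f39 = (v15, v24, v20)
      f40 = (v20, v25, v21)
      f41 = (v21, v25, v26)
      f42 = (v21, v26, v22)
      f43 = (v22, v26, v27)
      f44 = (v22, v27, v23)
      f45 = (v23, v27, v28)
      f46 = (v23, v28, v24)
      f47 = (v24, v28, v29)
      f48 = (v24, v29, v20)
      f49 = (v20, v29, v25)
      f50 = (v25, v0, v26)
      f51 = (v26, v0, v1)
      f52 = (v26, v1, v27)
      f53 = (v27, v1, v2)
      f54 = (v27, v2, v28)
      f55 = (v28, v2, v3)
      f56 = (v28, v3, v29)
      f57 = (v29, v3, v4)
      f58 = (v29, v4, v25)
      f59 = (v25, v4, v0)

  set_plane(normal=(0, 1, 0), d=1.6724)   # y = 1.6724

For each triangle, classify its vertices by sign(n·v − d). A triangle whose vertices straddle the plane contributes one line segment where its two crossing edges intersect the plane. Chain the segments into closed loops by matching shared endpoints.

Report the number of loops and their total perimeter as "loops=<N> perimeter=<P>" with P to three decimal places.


Straddling triangles (18 of 60):
  (v0,v5,v1) [-+-] → (1.69443, 1.6724, 0)–(1.58839, 1.6724, 0.145936)  len=0.1804
  (v1,v5,v6) [-++] → (1.58839, 1.6724, 0.145936)–(1.30745, 1.6724, 0.5326)  len=0.4779
  (v1,v6,v2) [-+-] → (1.30745, 1.6724, 0.5326)–(1.21329, 1.6724, 0.502005)  len=0.0990
  (v2,v6,v7) [-+-] → (1.21329, 1.6724, 0.502005)–(0.965568, 1.6724, 0.421522)  len=0.2605
  (v4,v8,v9) [--+] → (0.965568, 1.6724, -0.421522)–(1.30745, 1.6724, -0.5326)  len=0.3595
  (v4,v9,v0) [-+-] → (1.30745, 1.6724, -0.5326)–(1.36566, 1.6724, -0.452487)  len=0.0990
  (v0,v9,v5) [-++] → (1.36566, 1.6724, -0.452487)–(1.69443, 1.6724, 0)  len=0.5593
  (v6,v11,v7) [++-] → (-0.0661274, 1.6724, 0.421522)–(0.965568, 1.6724, 0.421522)  len=1.0317
  (v7,v11,v12) [-+-] → (-0.0661274, 1.6724, 0.421522)–(-0.965568, 1.6724, 0.421522)  len=0.8994
  (v8,v13,v9) [--+] → (0.0661274, 1.6724, -0.421522)–(0.965568, 1.6724, -0.421522)  len=0.8994
  (v9,v13,v14) [+-+] → (0.0661274, 1.6724, -0.421522)–(-0.965568, 1.6724, -0.421522)  len=1.0317
  (v10,v15,v11) [+-+] → (-1.69443, 1.6724, 0)–(-1.36566, 1.6724, 0.452487)  len=0.5593
  (v11,v15,v16) [+--] → (-1.36566, 1.6724, 0.452487)–(-1.30745, 1.6724, 0.5326)  len=0.0990
  (v11,v16,v12) [+--] → (-1.30745, 1.6724, 0.5326)–(-0.965568, 1.6724, 0.421522)  len=0.3595
  (v13,v18,v14) [--+] → (-1.21329, 1.6724, -0.502005)–(-0.965568, 1.6724, -0.421522)  len=0.2605
  (v14,v18,v19) [+--] → (-1.21329, 1.6724, -0.502005)–(-1.30745, 1.6724, -0.5326)  len=0.0990
  (v14,v19,v10) [+-+] → (-1.30745, 1.6724, -0.5326)–(-1.58839, 1.6724, -0.145936)  len=0.4779
  (v10,v19,v15) [+--] → (-1.58839, 1.6724, -0.145936)–(-1.69443, 1.6724, 0)  len=0.1804

Chained into 1 loop(s):
  loop 1: 18 segments, perimeter = 7.9335
Total perimeter = 7.934

loops=1 perimeter=7.934


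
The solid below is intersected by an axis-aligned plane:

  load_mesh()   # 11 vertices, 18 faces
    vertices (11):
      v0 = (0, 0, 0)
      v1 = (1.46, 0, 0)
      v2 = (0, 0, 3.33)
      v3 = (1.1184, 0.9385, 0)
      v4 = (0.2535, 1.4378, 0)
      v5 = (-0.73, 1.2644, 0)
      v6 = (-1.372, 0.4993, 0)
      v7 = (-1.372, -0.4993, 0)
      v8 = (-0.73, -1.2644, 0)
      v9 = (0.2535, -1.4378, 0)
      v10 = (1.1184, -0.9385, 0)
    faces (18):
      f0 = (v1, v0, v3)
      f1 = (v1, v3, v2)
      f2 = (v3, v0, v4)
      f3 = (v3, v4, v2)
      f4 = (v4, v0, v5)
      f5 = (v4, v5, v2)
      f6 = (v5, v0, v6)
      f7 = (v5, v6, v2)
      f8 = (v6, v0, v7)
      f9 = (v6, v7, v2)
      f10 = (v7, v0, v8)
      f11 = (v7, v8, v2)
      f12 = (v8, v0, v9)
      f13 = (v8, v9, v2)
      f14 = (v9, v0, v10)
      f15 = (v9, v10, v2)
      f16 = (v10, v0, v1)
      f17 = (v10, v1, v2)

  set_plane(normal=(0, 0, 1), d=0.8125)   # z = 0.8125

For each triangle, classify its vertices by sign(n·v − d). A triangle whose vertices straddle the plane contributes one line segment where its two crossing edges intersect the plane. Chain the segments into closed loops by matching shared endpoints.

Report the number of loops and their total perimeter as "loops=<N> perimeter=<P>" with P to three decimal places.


Straddling triangles (9 of 18):
  (v1,v3,v2) [--+] → (0.845517, 0.709512, 0.8125)–(1.10377, 0, 0.8125)  len=0.7551
  (v3,v4,v2) [--+] → (0.191648, 1.08699, 0.8125)–(0.845517, 0.709512, 0.8125)  len=0.7550
  (v4,v5,v2) [--+] → (-0.551884, 0.955894, 0.8125)–(0.191648, 1.08699, 0.8125)  len=0.7550
  (v5,v6,v2) [--+] → (-1.03724, 0.377474, 0.8125)–(-0.551884, 0.955894, 0.8125)  len=0.7551
  (v6,v7,v2) [--+] → (-1.03724, -0.377474, 0.8125)–(-1.03724, 0.377474, 0.8125)  len=0.7549
  (v7,v8,v2) [--+] → (-0.551884, -0.955894, 0.8125)–(-1.03724, -0.377474, 0.8125)  len=0.7551
  (v8,v9,v2) [--+] → (0.191648, -1.08699, 0.8125)–(-0.551884, -0.955894, 0.8125)  len=0.7550
  (v9,v10,v2) [--+] → (0.845517, -0.709512, 0.8125)–(0.191648, -1.08699, 0.8125)  len=0.7550
  (v10,v1,v2) [--+] → (1.10377, 0, 0.8125)–(0.845517, -0.709512, 0.8125)  len=0.7551

Chained into 1 loop(s):
  loop 1: 9 segments, perimeter = 6.7952
Total perimeter = 6.795

loops=1 perimeter=6.795


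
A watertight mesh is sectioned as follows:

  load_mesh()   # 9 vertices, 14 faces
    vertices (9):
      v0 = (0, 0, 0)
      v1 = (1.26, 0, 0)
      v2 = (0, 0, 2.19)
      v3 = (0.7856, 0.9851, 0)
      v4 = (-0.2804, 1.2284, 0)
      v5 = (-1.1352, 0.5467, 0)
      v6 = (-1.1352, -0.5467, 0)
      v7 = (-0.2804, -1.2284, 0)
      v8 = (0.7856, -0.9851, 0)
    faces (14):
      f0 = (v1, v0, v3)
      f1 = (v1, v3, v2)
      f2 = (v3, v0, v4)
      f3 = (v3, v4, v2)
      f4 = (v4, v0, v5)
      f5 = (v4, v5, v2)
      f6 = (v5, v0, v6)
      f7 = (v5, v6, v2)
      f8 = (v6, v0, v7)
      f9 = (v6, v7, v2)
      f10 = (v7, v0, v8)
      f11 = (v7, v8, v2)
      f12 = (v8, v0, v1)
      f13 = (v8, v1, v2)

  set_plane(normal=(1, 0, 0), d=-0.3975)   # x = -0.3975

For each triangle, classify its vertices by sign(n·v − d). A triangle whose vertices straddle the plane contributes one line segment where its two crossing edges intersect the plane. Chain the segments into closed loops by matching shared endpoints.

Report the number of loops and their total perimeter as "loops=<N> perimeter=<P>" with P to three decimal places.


Straddling triangles (6 of 14):
  (v4,v0,v5) [++-] → (-0.3975, 0.191432, 0)–(-0.3975, 1.13501, 0)  len=0.9436
  (v4,v5,v2) [+-+] → (-0.3975, 1.13501, 0)–(-0.3975, 0.191432, 1.42315)  len=1.7075
  (v5,v0,v6) [-+-] → (-0.3975, 0.191432, 0)–(-0.3975, -0.191432, 0)  len=0.3829
  (v5,v6,v2) [--+] → (-0.3975, -0.191432, 1.42315)–(-0.3975, 0.191432, 1.42315)  len=0.3829
  (v6,v0,v7) [-++] → (-0.3975, -0.191432, 0)–(-0.3975, -1.13501, 0)  len=0.9436
  (v6,v7,v2) [-++] → (-0.3975, -1.13501, 0)–(-0.3975, -0.191432, 1.42315)  len=1.7075

Chained into 1 loop(s):
  loop 1: 6 segments, perimeter = 6.0680
Total perimeter = 6.068

loops=1 perimeter=6.068


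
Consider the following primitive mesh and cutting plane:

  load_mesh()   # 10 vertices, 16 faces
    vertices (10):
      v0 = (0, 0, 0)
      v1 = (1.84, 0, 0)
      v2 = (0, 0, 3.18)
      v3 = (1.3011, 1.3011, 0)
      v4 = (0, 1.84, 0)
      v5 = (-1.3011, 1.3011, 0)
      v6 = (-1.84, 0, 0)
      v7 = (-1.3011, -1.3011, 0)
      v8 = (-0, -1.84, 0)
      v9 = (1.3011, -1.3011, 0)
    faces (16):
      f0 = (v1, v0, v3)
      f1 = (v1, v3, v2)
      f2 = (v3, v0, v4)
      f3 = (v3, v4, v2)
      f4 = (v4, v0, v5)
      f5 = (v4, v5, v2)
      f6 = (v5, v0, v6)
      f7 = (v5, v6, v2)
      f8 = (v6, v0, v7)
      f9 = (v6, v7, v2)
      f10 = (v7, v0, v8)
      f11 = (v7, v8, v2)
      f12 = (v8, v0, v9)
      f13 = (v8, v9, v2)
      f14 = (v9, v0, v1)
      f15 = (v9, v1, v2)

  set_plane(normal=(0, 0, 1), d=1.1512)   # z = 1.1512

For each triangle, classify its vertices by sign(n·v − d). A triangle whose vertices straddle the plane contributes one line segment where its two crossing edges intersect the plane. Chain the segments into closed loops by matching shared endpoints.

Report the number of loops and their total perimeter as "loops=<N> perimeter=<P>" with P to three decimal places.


Straddling triangles (8 of 16):
  (v1,v3,v2) [--+] → (0.830085, 0.830085, 1.1512)–(1.1739, 0, 1.1512)  len=0.8985
  (v3,v4,v2) [--+] → (0, 1.1739, 1.1512)–(0.830085, 0.830085, 1.1512)  len=0.8985
  (v4,v5,v2) [--+] → (-0.830085, 0.830085, 1.1512)–(0, 1.1739, 1.1512)  len=0.8985
  (v5,v6,v2) [--+] → (-1.1739, 0, 1.1512)–(-0.830085, 0.830085, 1.1512)  len=0.8985
  (v6,v7,v2) [--+] → (-0.830085, -0.830085, 1.1512)–(-1.1739, 0, 1.1512)  len=0.8985
  (v7,v8,v2) [--+] → (0, -1.1739, 1.1512)–(-0.830085, -0.830085, 1.1512)  len=0.8985
  (v8,v9,v2) [--+] → (0.830085, -0.830085, 1.1512)–(0, -1.1739, 1.1512)  len=0.8985
  (v9,v1,v2) [--+] → (1.1739, 0, 1.1512)–(0.830085, -0.830085, 1.1512)  len=0.8985

Chained into 1 loop(s):
  loop 1: 8 segments, perimeter = 7.1878
Total perimeter = 7.188

loops=1 perimeter=7.188


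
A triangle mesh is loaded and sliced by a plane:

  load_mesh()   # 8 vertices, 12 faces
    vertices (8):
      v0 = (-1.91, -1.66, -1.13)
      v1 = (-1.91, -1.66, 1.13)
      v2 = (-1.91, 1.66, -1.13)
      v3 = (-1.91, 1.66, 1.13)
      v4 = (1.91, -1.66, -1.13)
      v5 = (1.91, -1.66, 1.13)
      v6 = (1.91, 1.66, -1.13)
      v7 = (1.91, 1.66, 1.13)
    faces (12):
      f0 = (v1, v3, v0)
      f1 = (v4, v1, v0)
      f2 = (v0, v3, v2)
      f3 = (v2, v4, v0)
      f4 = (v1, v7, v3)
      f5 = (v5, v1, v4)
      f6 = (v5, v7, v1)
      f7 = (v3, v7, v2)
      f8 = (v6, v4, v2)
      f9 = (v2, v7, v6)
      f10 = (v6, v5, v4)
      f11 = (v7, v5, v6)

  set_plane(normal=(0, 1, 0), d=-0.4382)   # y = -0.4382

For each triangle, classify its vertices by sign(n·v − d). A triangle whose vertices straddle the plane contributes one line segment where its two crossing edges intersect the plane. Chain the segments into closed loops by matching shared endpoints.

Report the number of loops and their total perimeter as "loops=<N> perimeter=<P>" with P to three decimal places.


Straddling triangles (8 of 12):
  (v1,v3,v0) [-+-] → (-1.91, -0.4382, 1.13)–(-1.91, -0.4382, -0.298293)  len=1.4283
  (v0,v3,v2) [-++] → (-1.91, -0.4382, -0.298293)–(-1.91, -0.4382, -1.13)  len=0.8317
  (v2,v4,v0) [+--] → (0.504194, -0.4382, -1.13)–(-1.91, -0.4382, -1.13)  len=2.4142
  (v1,v7,v3) [-++] → (-0.504194, -0.4382, 1.13)–(-1.91, -0.4382, 1.13)  len=1.4058
  (v5,v7,v1) [-+-] → (1.91, -0.4382, 1.13)–(-0.504194, -0.4382, 1.13)  len=2.4142
  (v6,v4,v2) [+-+] → (1.91, -0.4382, -1.13)–(0.504194, -0.4382, -1.13)  len=1.4058
  (v6,v5,v4) [+--] → (1.91, -0.4382, 0.298293)–(1.91, -0.4382, -1.13)  len=1.4283
  (v7,v5,v6) [+-+] → (1.91, -0.4382, 1.13)–(1.91, -0.4382, 0.298293)  len=0.8317

Chained into 1 loop(s):
  loop 1: 8 segments, perimeter = 12.1600
Total perimeter = 12.160

loops=1 perimeter=12.160


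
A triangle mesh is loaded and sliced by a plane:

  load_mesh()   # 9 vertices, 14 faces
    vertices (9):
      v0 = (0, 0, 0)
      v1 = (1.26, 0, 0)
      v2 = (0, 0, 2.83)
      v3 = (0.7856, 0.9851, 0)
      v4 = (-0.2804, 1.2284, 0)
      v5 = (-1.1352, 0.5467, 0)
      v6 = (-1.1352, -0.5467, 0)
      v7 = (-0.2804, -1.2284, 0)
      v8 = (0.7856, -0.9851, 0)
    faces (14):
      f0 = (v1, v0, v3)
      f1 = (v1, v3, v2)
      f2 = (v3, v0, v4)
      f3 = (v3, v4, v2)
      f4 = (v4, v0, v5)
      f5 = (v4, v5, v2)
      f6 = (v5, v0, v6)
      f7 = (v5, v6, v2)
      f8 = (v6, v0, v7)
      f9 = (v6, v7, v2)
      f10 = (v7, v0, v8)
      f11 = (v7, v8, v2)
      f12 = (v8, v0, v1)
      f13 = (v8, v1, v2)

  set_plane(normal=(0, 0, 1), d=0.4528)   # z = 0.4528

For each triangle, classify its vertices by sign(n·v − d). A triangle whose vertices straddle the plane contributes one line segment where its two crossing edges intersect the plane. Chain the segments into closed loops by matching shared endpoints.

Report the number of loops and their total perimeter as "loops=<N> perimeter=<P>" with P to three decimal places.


Straddling triangles (7 of 14):
  (v1,v3,v2) [--+] → (0.659904, 0.827484, 0.4528)–(1.0584, 0, 0.4528)  len=0.9184
  (v3,v4,v2) [--+] → (-0.235536, 1.03186, 0.4528)–(0.659904, 0.827484, 0.4528)  len=0.9185
  (v4,v5,v2) [--+] → (-0.953568, 0.459228, 0.4528)–(-0.235536, 1.03186, 0.4528)  len=0.9184
  (v5,v6,v2) [--+] → (-0.953568, -0.459228, 0.4528)–(-0.953568, 0.459228, 0.4528)  len=0.9185
  (v6,v7,v2) [--+] → (-0.235536, -1.03186, 0.4528)–(-0.953568, -0.459228, 0.4528)  len=0.9184
  (v7,v8,v2) [--+] → (0.659904, -0.827484, 0.4528)–(-0.235536, -1.03186, 0.4528)  len=0.9185
  (v8,v1,v2) [--+] → (1.0584, 0, 0.4528)–(0.659904, -0.827484, 0.4528)  len=0.9184

Chained into 1 loop(s):
  loop 1: 7 segments, perimeter = 6.4291
Total perimeter = 6.429

loops=1 perimeter=6.429


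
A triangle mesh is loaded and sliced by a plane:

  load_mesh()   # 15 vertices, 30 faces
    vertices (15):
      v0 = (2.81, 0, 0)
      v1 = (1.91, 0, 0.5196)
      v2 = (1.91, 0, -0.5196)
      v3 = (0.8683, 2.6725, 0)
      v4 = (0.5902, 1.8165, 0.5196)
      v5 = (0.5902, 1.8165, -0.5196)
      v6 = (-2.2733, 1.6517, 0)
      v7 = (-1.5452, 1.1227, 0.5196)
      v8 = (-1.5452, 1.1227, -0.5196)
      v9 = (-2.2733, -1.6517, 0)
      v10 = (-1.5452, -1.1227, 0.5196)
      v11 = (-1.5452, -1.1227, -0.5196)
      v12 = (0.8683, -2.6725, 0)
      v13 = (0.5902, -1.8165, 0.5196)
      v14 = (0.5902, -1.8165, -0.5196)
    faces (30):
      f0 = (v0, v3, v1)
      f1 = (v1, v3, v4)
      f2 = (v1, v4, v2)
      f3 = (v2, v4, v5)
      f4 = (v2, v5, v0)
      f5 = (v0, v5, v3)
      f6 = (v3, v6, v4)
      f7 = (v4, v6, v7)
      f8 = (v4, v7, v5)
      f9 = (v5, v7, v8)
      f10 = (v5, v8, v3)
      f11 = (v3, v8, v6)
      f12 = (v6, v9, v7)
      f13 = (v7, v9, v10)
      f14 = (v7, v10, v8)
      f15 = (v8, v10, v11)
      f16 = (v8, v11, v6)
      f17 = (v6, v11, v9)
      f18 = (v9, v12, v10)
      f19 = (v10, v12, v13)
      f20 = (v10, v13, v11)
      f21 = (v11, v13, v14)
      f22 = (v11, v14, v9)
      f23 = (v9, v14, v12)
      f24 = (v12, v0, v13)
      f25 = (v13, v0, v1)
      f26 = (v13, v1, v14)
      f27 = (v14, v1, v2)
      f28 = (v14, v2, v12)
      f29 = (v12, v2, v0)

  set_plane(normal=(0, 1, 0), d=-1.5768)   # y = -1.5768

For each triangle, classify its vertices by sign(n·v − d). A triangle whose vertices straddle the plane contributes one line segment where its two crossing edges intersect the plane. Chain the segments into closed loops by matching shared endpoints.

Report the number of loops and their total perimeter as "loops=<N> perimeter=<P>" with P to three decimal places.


Straddling triangles (14 of 30):
  (v6,v9,v7) [+-+] → (-2.2733, -1.5768, 0)–(-2.25364, -1.5768, 0.0140276)  len=0.0241
  (v7,v9,v10) [+-+] → (-2.25364, -1.5768, 0.0140276)–(-2.17021, -1.5768, 0.0735691)  len=0.1025
  (v6,v11,v9) [++-] → (-2.17021, -1.5768, -0.0735691)–(-2.2733, -1.5768, 0)  len=0.1266
  (v9,v12,v10) [--+] → (-0.838031, -1.5768, 0.367354)–(-2.17021, -1.5768, 0.0735691)  len=1.3642
  (v10,v12,v13) [+--] → (-0.838031, -1.5768, 0.367354)–(-0.147556, -1.5768, 0.5196)  len=0.7071
  (v10,v13,v11) [+-+] → (-0.147556, -1.5768, 0.5196)–(-0.147556, -1.5768, 0.160568)  len=0.3590
  (v11,v13,v14) [+--] → (-0.147556, -1.5768, 0.160568)–(-0.147556, -1.5768, -0.5196)  len=0.6802
  (v11,v14,v9) [+--] → (-0.147556, -1.5768, -0.5196)–(-2.17021, -1.5768, -0.0735691)  len=2.0712
  (v12,v0,v13) [-+-] → (1.66438, -1.5768, 0)–(0.883118, -1.5768, 0.451035)  len=0.9021
  (v13,v0,v1) [-++] → (0.883118, -1.5768, 0.451035)–(0.764357, -1.5768, 0.5196)  len=0.1371
  (v13,v1,v14) [-+-] → (0.764357, -1.5768, 0.5196)–(0.764357, -1.5768, -0.38247)  len=0.9021
  (v14,v1,v2) [-++] → (0.764357, -1.5768, -0.38247)–(0.764357, -1.5768, -0.5196)  len=0.1371
  (v14,v2,v12) [-+-] → (0.764357, -1.5768, -0.5196)–(1.29539, -1.5768, -0.213031)  len=0.6132
  (v12,v2,v0) [-++] → (1.29539, -1.5768, -0.213031)–(1.66438, -1.5768, 0)  len=0.4261

Chained into 2 loop(s):
  loop 1: 8 segments, perimeter = 5.4350
  loop 2: 6 segments, perimeter = 3.1177
Total perimeter = 8.553

loops=2 perimeter=8.553
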